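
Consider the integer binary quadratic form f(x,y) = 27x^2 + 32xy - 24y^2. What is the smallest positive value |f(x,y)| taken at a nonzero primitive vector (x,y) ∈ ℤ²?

river: ρ → (-24,16,35)
river: ρ → (35,54,-5)
river: ρ → (-5,56,24)
river: ρ → (24,40,-21)
river: ρ → (-21,44,20)
river: ρ → (20,36,-29)
river: ρ → (-29,22,27)
river: ρ → (27,32,-24)
closes: descent 0, river 8
min |a| on river = 5

5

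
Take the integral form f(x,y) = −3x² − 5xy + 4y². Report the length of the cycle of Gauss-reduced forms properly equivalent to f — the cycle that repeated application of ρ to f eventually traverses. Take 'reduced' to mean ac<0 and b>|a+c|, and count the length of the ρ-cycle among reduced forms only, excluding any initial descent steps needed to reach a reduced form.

D = 73, ⌊√D⌋ = 8
descent: ρ → (4,5,-3)  [lands on river]
river: ρ → (-3,7,2)
river: ρ → (2,5,-6)
river: ρ → (-6,7,1)
river: ρ → (1,7,-6)
river: ρ → (-6,5,2)
river: ρ → (2,7,-3)
river: ρ → (-3,5,4)
river: ρ → (4,3,-4)
river: ρ → (-4,5,3)
river: ρ → (3,7,-2)
river: ρ → (-2,5,6)
river: ρ → (6,7,-1)
river: ρ → (-1,7,6)
river: ρ → (6,5,-2)
river: ρ → (-2,7,3)
river: ρ → (3,5,-4)
river: ρ → (-4,3,4)
ρ-cycle length = 18 (tail of 1 descent step not counted)

18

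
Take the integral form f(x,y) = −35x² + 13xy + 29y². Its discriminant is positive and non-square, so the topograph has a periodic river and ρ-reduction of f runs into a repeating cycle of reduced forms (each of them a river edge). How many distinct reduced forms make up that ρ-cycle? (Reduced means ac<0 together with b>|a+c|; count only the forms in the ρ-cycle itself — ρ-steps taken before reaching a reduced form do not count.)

D = 4229, ⌊√D⌋ = 65
river: ρ → (29,45,-19)
river: ρ → (-19,31,43)
river: ρ → (43,55,-7)
river: ρ → (-7,57,35)
river: ρ → (35,13,-29)
river: ρ → (-29,45,19)
river: ρ → (19,31,-43)
river: ρ → (-43,55,7)
river: ρ → (7,57,-35)
river: ρ → (-35,13,29)
ρ-cycle length = 10 (tail of 0 descent steps not counted)

10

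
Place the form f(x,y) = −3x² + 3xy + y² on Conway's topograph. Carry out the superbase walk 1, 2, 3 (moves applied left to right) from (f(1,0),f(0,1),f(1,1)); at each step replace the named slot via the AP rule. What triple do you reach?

start (-3,1,1) = (f(1,0),f(0,1),f(1,1))
replace slot 1: 2·(1+1) − (-3) = 7 → (7,1,1)
replace slot 2: 2·(7+1) − 1 = 15 → (7,15,1)
replace slot 3: 2·(7+15) − 1 = 43 → (7,15,43)

7,15,43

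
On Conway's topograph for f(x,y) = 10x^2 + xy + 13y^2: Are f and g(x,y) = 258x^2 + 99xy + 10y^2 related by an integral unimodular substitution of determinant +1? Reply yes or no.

D₁ = -519, D₂ = -519
f: reduced (well bottom): (10,1,13) with a≤c, −a<b≤a
g: flip: (258,99,10)→(10,-99,258)
g: translate: b→1 (≡-99 mod 20), so (10,-99,258)→(10,1,13)
g: reduced (well bottom): (10,1,13) with a≤c, −a<b≤a
reduced forms (10, 1, 13) vs (10, 1, 13) ⇒ equivalent

yes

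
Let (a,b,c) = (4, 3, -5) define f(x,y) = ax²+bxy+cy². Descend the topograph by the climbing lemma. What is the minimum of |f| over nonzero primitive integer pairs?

river: ρ → (-5,7,2)
river: ρ → (2,9,-1)
river: ρ → (-1,9,2)
river: ρ → (2,7,-5)
river: ρ → (-5,3,4)
river: ρ → (4,5,-4)
river: ρ → (-4,3,5)
river: ρ → (5,7,-2)
river: ρ → (-2,9,1)
river: ρ → (1,9,-2)
river: ρ → (-2,7,5)
river: ρ → (5,3,-4)
river: ρ → (-4,5,4)
river: ρ → (4,3,-5)
closes: descent 0, river 14
min |a| on river = 1

1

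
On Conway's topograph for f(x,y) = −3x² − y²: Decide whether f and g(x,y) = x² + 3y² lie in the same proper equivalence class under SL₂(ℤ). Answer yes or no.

D₁ = -12, D₂ = -12
f is negative-definite; reduce −f:
−f: flip: (3,0,1)→(1,0,3)
−f: reduced (well bottom): (1,0,3) with a≤c, −a<b≤a
flip sign back: reduced form of f is (-1,0,-3)
g: reduced (well bottom): (1,0,3) with a≤c, −a<b≤a
reduced forms (-1, 0, -3) vs (1, 0, 3) ⇒ inequivalent

no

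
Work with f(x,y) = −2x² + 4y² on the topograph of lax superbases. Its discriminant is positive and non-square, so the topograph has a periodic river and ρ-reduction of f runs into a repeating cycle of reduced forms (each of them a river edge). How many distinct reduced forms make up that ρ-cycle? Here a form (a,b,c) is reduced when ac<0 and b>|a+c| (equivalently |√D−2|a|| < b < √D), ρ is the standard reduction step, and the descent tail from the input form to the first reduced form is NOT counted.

D = 32, ⌊√D⌋ = 5
descent: ρ → (4,0,-2)
descent: ρ → (-2,4,2)  [lands on river]
river: ρ → (2,4,-2)
ρ-cycle length = 2 (tail of 2 descent steps not counted)

2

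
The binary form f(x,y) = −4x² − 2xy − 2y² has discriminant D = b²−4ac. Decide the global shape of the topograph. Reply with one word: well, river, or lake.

D = b²−4ac = (-2)² − 4·(-4)·(-2) = -28
D < 0 ⇒ definite ⇒ every region one sign ⇒ single well

well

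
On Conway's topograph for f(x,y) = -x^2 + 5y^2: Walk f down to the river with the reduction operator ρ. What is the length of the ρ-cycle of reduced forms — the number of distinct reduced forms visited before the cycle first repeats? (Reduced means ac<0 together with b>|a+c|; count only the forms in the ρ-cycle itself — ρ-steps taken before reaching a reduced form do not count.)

D = 20, ⌊√D⌋ = 4
descent: ρ → (5,0,-1)
descent: ρ → (-1,4,1)  [lands on river]
river: ρ → (1,4,-1)
ρ-cycle length = 2 (tail of 2 descent steps not counted)

2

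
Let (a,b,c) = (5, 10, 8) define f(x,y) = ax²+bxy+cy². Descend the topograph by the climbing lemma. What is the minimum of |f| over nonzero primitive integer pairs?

translate: b→0 (≡10 mod 10), so (5,10,8)→(5,0,3)
flip: (5,0,3)→(3,0,5)
reduced (well bottom): (3,0,5) with a≤c, −a<b≤a
well minimum = a = 3

3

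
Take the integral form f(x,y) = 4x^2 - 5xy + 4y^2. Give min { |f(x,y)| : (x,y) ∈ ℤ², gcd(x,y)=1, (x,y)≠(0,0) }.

translate: b→3 (≡-5 mod 8), so (4,-5,4)→(4,3,3)
flip: (4,3,3)→(3,-3,4)
translate: b→3 (≡-3 mod 6), so (3,-3,4)→(3,3,4)
reduced (well bottom): (3,3,4) with a≤c, −a<b≤a
well minimum = a = 3

3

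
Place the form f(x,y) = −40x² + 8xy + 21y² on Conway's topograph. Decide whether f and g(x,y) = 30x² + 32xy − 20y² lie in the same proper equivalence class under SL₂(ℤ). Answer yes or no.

D₁ = 3424, D₂ = 3424
river cycle of f (length 26): (21, 34, -27), (-27, 20, 28), (28, 36, -19), (-19, 40, 24), (24, 56, -3), (-3, 58, 5), (5, 52, -36), (-36, 20, 21), (21, 22, -35), (-35, 48, 8), … (16 more)
river cycle of g (length 26): (-20, 48, 14), (14, 36, -38), (-38, 40, 12), (12, 56, -6), (-6, 52, 30), (30, 8, -28), (-28, 48, 10), (10, 52, -18), (-18, 56, 4), (4, 56, -18), … (16 more)
cycles differ ⇒ inequivalent

no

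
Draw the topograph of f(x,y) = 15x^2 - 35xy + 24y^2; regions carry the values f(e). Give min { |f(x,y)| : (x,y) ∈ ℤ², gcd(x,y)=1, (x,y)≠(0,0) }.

translate: b→-5 (≡-35 mod 30), so (15,-35,24)→(15,-5,4)
flip: (15,-5,4)→(4,5,15)
translate: b→-3 (≡5 mod 8), so (4,5,15)→(4,-3,14)
reduced (well bottom): (4,-3,14) with a≤c, −a<b≤a
well minimum = a = 4

4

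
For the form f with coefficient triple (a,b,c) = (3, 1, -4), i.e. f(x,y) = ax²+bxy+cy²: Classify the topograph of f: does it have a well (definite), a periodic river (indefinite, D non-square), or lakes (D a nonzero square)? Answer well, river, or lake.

D = b²−4ac = 1² − 4·3·(-4) = 49
D = 7² is a perfect square ⇒ form factors over ℤ ⇒ lakes

lake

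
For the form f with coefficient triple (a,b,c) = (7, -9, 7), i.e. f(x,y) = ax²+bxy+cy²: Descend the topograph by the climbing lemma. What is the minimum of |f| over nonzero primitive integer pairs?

translate: b→5 (≡-9 mod 14), so (7,-9,7)→(7,5,5)
flip: (7,5,5)→(5,-5,7)
translate: b→5 (≡-5 mod 10), so (5,-5,7)→(5,5,7)
reduced (well bottom): (5,5,7) with a≤c, −a<b≤a
well minimum = a = 5

5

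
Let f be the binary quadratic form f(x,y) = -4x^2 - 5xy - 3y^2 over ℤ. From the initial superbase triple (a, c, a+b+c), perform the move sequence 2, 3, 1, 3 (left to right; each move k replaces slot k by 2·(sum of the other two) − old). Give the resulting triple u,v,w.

start (-4,-3,-12) = (f(1,0),f(0,1),f(1,1))
replace slot 2: 2·((-4)+(-12)) − (-3) = -29 → (-4,-29,-12)
replace slot 3: 2·((-4)+(-29)) − (-12) = -54 → (-4,-29,-54)
replace slot 1: 2·((-29)+(-54)) − (-4) = -162 → (-162,-29,-54)
replace slot 3: 2·((-162)+(-29)) − (-54) = -328 → (-162,-29,-328)

-162,-29,-328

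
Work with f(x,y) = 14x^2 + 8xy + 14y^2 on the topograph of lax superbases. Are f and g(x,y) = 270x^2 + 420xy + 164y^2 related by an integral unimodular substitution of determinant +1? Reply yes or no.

D₁ = -720, D₂ = -720
f: reduced (well bottom): (14,8,14) with a≤c, −a<b≤a
g: translate: b→-120 (≡420 mod 540), so (270,420,164)→(270,-120,14)
g: flip: (270,-120,14)→(14,120,270)
g: translate: b→8 (≡120 mod 28), so (14,120,270)→(14,8,14)
g: reduced (well bottom): (14,8,14) with a≤c, −a<b≤a
reduced forms (14, 8, 14) vs (14, 8, 14) ⇒ equivalent

yes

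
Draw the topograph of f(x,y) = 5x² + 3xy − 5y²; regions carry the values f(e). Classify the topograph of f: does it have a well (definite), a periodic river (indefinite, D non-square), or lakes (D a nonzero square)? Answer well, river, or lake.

D = b²−4ac = 3² − 4·5·(-5) = 109
D > 0 non-square ⇒ indefinite ⇒ periodic river

river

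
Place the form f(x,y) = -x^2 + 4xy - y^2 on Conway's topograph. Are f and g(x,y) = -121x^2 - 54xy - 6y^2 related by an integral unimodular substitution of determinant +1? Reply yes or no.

D₁ = 12, D₂ = 12
river cycle of f (length 2): (-1, 2, 2), (2, 2, -1)
river cycle of g (length 2): (-1, 2, 2), (2, 2, -1)
cycles coincide ⇒ equivalent

yes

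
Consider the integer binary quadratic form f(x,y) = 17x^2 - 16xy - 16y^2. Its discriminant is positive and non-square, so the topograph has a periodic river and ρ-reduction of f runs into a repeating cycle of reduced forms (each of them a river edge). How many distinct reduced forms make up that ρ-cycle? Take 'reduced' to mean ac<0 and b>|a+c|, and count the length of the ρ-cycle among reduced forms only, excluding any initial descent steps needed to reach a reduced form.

D = 1344, ⌊√D⌋ = 36
descent: ρ → (-16,16,17)  [lands on river]
river: ρ → (17,18,-15)
river: ρ → (-15,12,20)
river: ρ → (20,28,-7)
river: ρ → (-7,28,20)
river: ρ → (20,12,-15)
river: ρ → (-15,18,17)
river: ρ → (17,16,-16)
ρ-cycle length = 8 (tail of 1 descent step not counted)

8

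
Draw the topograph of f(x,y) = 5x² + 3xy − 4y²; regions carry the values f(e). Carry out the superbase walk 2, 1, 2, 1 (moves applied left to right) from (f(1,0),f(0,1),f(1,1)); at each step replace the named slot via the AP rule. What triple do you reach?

start (5,-4,4) = (f(1,0),f(0,1),f(1,1))
replace slot 2: 2·(5+4) − (-4) = 22 → (5,22,4)
replace slot 1: 2·(22+4) − 5 = 47 → (47,22,4)
replace slot 2: 2·(47+4) − 22 = 80 → (47,80,4)
replace slot 1: 2·(80+4) − 47 = 121 → (121,80,4)

121,80,4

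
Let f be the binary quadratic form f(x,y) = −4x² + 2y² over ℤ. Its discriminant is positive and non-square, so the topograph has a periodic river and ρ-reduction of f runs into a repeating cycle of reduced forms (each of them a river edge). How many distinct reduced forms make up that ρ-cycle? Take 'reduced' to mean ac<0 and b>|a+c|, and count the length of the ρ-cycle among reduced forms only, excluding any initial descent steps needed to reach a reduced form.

D = 32, ⌊√D⌋ = 5
descent: ρ → (2,4,-2)  [lands on river]
river: ρ → (-2,4,2)
ρ-cycle length = 2 (tail of 1 descent step not counted)

2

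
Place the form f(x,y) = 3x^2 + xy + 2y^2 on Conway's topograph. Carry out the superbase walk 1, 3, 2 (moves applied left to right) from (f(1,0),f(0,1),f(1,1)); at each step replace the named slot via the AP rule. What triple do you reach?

start (3,2,6) = (f(1,0),f(0,1),f(1,1))
replace slot 1: 2·(2+6) − 3 = 13 → (13,2,6)
replace slot 3: 2·(13+2) − 6 = 24 → (13,2,24)
replace slot 2: 2·(13+24) − 2 = 72 → (13,72,24)

13,72,24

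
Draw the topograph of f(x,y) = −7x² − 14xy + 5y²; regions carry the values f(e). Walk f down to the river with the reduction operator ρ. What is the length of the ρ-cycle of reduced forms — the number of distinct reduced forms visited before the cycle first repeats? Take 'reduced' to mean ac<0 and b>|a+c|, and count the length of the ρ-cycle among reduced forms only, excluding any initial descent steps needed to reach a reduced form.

D = 336, ⌊√D⌋ = 18
descent: ρ → (5,14,-7)  [lands on river]
river: ρ → (-7,14,5)
river: ρ → (5,16,-4)
river: ρ → (-4,16,5)
ρ-cycle length = 4 (tail of 1 descent step not counted)

4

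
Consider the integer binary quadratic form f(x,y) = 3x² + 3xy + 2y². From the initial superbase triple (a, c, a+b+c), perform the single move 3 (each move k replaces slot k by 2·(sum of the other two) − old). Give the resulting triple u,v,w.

start (3,2,8) = (f(1,0),f(0,1),f(1,1))
replace slot 3: 2·(3+2) − 8 = 2 → (3,2,2)

3,2,2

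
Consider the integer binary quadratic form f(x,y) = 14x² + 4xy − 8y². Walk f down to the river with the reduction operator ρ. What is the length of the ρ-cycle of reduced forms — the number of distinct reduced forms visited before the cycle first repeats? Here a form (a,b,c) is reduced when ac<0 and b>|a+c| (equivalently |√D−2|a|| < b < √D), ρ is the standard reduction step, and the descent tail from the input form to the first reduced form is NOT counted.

D = 464, ⌊√D⌋ = 21
descent: ρ → (-8,12,10)  [lands on river]
river: ρ → (10,8,-10)
river: ρ → (-10,12,8)
river: ρ → (8,20,-2)
river: ρ → (-2,20,8)
river: ρ → (8,12,-10)
river: ρ → (-10,8,10)
river: ρ → (10,12,-8)
river: ρ → (-8,20,2)
river: ρ → (2,20,-8)
ρ-cycle length = 10 (tail of 1 descent step not counted)

10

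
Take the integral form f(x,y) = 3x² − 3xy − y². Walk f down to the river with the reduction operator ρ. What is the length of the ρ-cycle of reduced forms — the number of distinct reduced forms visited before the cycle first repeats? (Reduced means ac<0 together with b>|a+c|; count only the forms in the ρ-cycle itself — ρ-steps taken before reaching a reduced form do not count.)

D = 21, ⌊√D⌋ = 4
descent: ρ → (-1,3,3)  [lands on river]
river: ρ → (3,3,-1)
ρ-cycle length = 2 (tail of 1 descent step not counted)

2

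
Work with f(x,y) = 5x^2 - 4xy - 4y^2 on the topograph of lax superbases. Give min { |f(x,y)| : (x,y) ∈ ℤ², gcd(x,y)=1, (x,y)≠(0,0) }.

descent: ρ → (-4,4,5)  [lands on river]
river: ρ → (5,6,-3)
river: ρ → (-3,6,5)
river: ρ → (5,4,-4)
closes: descent 1, river 4
min |a| on river = 3

3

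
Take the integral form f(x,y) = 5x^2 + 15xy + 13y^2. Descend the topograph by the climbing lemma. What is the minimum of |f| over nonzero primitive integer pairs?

translate: b→5 (≡15 mod 10), so (5,15,13)→(5,5,3)
flip: (5,5,3)→(3,-5,5)
translate: b→1 (≡-5 mod 6), so (3,-5,5)→(3,1,3)
reduced (well bottom): (3,1,3) with a≤c, −a<b≤a
well minimum = a = 3

3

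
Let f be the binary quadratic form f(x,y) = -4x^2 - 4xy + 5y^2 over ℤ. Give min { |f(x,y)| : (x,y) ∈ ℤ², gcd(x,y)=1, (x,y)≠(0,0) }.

descent: ρ → (5,4,-4)  [lands on river]
river: ρ → (-4,4,5)
river: ρ → (5,6,-3)
river: ρ → (-3,6,5)
closes: descent 1, river 4
min |a| on river = 3

3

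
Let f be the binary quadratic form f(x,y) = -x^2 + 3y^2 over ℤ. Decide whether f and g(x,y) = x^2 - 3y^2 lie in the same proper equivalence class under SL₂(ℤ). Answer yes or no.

D₁ = 12, D₂ = 12
river cycle of f (length 2): (-1, 2, 2), (2, 2, -1)
river cycle of g (length 2): (1, 2, -2), (-2, 2, 1)
cycles differ ⇒ inequivalent

no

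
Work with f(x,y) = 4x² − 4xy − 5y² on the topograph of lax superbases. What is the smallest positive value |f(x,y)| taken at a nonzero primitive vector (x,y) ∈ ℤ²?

descent: ρ → (-5,4,4)  [lands on river]
river: ρ → (4,4,-5)
river: ρ → (-5,6,3)
river: ρ → (3,6,-5)
closes: descent 1, river 4
min |a| on river = 3

3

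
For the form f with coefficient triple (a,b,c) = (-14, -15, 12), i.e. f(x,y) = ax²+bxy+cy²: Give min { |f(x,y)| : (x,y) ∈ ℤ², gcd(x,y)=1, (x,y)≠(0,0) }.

descent: ρ → (12,15,-14)  [lands on river]
river: ρ → (-14,13,13)
river: ρ → (13,13,-14)
river: ρ → (-14,15,12)
river: ρ → (12,9,-17)
river: ρ → (-17,25,4)
river: ρ → (4,23,-23)
river: ρ → (-23,23,4)
river: ρ → (4,25,-17)
river: ρ → (-17,9,12)
closes: descent 1, river 10
min |a| on river = 4

4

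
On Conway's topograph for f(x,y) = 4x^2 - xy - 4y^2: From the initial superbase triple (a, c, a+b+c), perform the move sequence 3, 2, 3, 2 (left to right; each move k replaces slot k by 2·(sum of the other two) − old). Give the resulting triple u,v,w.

start (4,-4,-1) = (f(1,0),f(0,1),f(1,1))
replace slot 3: 2·(4+(-4)) − (-1) = 1 → (4,-4,1)
replace slot 2: 2·(4+1) − (-4) = 14 → (4,14,1)
replace slot 3: 2·(4+14) − 1 = 35 → (4,14,35)
replace slot 2: 2·(4+35) − 14 = 64 → (4,64,35)

4,64,35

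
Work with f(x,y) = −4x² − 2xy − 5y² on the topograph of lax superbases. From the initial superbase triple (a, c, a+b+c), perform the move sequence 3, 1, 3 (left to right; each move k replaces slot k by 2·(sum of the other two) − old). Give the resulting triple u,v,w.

start (-4,-5,-11) = (f(1,0),f(0,1),f(1,1))
replace slot 3: 2·((-4)+(-5)) − (-11) = -7 → (-4,-5,-7)
replace slot 1: 2·((-5)+(-7)) − (-4) = -20 → (-20,-5,-7)
replace slot 3: 2·((-20)+(-5)) − (-7) = -43 → (-20,-5,-43)

-20,-5,-43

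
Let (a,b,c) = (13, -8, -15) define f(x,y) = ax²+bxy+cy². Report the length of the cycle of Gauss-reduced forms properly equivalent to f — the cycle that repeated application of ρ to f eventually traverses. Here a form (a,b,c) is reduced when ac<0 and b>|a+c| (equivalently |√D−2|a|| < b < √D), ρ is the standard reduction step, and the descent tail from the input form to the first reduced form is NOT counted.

D = 844, ⌊√D⌋ = 29
descent: ρ → (-15,8,13)  [lands on river]
river: ρ → (13,18,-10)
river: ρ → (-10,22,9)
river: ρ → (9,14,-18)
river: ρ → (-18,22,5)
river: ρ → (5,28,-3)
river: ρ → (-3,26,14)
river: ρ → (14,2,-15)
river: ρ → (-15,28,1)
river: ρ → (1,28,-15)
river: ρ → (-15,2,14)
river: ρ → (14,26,-3)
river: ρ → (-3,28,5)
river: ρ → (5,22,-18)
river: ρ → (-18,14,9)
river: ρ → (9,22,-10)
river: ρ → (-10,18,13)
river: ρ → (13,8,-15)
river: ρ → (-15,22,6)
river: ρ → (6,26,-7)
river: ρ → (-7,16,21)
river: ρ → (21,26,-2)
river: ρ → (-2,26,21)
river: ρ → (21,16,-7)
river: ρ → (-7,26,6)
river: ρ → (6,22,-15)
ρ-cycle length = 26 (tail of 1 descent step not counted)

26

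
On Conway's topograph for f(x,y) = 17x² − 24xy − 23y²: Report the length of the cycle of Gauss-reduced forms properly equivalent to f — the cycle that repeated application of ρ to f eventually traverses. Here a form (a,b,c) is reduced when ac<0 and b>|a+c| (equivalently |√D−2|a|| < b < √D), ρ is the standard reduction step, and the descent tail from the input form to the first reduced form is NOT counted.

D = 2140, ⌊√D⌋ = 46
descent: ρ → (-23,24,17)  [lands on river]
river: ρ → (17,44,-3)
river: ρ → (-3,46,2)
river: ρ → (2,46,-3)
river: ρ → (-3,44,17)
river: ρ → (17,24,-23)
river: ρ → (-23,22,18)
river: ρ → (18,14,-27)
river: ρ → (-27,40,5)
river: ρ → (5,40,-27)
river: ρ → (-27,14,18)
river: ρ → (18,22,-23)
ρ-cycle length = 12 (tail of 1 descent step not counted)

12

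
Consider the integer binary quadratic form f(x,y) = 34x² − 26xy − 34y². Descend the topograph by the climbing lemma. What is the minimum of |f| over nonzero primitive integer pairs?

descent: ρ → (-34,26,34)  [lands on river]
river: ρ → (34,42,-26)
river: ρ → (-26,62,14)
river: ρ → (14,50,-50)
river: ρ → (-50,50,14)
river: ρ → (14,62,-26)
river: ρ → (-26,42,34)
river: ρ → (34,26,-34)
river: ρ → (-34,42,26)
river: ρ → (26,62,-14)
river: ρ → (-14,50,50)
river: ρ → (50,50,-14)
river: ρ → (-14,62,26)
river: ρ → (26,42,-34)
closes: descent 1, river 14
min |a| on river = 14

14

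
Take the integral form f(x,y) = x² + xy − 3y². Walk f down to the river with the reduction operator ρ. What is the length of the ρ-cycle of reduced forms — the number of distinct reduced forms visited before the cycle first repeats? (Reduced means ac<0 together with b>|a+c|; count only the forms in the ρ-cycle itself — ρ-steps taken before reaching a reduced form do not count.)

D = 13, ⌊√D⌋ = 3
descent: ρ → (-3,-1,1)
descent: ρ → (1,3,-1)  [lands on river]
river: ρ → (-1,3,1)
ρ-cycle length = 2 (tail of 2 descent steps not counted)

2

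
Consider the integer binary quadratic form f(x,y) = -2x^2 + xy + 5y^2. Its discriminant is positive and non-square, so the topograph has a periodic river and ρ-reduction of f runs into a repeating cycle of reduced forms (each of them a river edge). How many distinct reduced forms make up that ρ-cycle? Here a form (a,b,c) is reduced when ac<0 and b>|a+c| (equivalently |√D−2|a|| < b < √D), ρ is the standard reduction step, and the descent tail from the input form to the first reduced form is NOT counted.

D = 41, ⌊√D⌋ = 6
descent: ρ → (5,-1,-2)
descent: ρ → (-2,5,2)  [lands on river]
river: ρ → (2,3,-4)
river: ρ → (-4,5,1)
river: ρ → (1,5,-4)
river: ρ → (-4,3,2)
river: ρ → (2,5,-2)
river: ρ → (-2,3,4)
river: ρ → (4,5,-1)
river: ρ → (-1,5,4)
river: ρ → (4,3,-2)
ρ-cycle length = 10 (tail of 2 descent steps not counted)

10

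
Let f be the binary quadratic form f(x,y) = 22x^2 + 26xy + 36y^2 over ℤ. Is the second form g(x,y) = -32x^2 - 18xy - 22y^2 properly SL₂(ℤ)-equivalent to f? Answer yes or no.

D₁ = -2492, D₂ = -2492
f: translate: b→-18 (≡26 mod 44), so (22,26,36)→(22,-18,32)
f: reduced (well bottom): (22,-18,32) with a≤c, −a<b≤a
g is negative-definite; reduce −g:
−g: flip: (32,18,22)→(22,-18,32)
−g: reduced (well bottom): (22,-18,32) with a≤c, −a<b≤a
flip sign back: reduced form of g is (-22,18,-32)
reduced forms (22, -18, 32) vs (-22, 18, -32) ⇒ inequivalent

no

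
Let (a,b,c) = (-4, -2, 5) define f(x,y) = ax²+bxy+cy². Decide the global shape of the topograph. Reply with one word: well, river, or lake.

D = b²−4ac = (-2)² − 4·(-4)·5 = 84
D > 0 non-square ⇒ indefinite ⇒ periodic river

river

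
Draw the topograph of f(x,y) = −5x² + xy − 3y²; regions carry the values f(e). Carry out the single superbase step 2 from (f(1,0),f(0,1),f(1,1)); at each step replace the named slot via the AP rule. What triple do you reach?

start (-5,-3,-7) = (f(1,0),f(0,1),f(1,1))
replace slot 2: 2·((-5)+(-7)) − (-3) = -21 → (-5,-21,-7)

-5,-21,-7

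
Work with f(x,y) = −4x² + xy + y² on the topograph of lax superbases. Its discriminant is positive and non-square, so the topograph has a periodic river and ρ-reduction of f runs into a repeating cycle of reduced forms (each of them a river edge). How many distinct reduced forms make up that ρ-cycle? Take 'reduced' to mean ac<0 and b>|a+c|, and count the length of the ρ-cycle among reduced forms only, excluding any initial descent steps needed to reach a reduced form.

D = 17, ⌊√D⌋ = 4
descent: ρ → (1,3,-2)  [lands on river]
river: ρ → (-2,1,2)
river: ρ → (2,3,-1)
river: ρ → (-1,3,2)
river: ρ → (2,1,-2)
river: ρ → (-2,3,1)
ρ-cycle length = 6 (tail of 1 descent step not counted)

6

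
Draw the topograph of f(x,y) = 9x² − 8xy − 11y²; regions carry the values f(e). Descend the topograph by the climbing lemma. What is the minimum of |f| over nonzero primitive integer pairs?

descent: ρ → (-11,8,9)  [lands on river]
river: ρ → (9,10,-10)
river: ρ → (-10,10,9)
river: ρ → (9,8,-11)
river: ρ → (-11,14,6)
river: ρ → (6,10,-15)
river: ρ → (-15,20,1)
river: ρ → (1,20,-15)
river: ρ → (-15,10,6)
river: ρ → (6,14,-11)
closes: descent 1, river 10
min |a| on river = 1

1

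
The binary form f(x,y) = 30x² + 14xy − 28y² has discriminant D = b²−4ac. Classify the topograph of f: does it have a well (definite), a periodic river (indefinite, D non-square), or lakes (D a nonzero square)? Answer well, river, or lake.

D = b²−4ac = 14² − 4·30·(-28) = 3556
D > 0 non-square ⇒ indefinite ⇒ periodic river

river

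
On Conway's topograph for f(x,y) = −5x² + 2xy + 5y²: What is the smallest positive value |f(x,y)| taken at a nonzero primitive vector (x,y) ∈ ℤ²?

river: ρ → (5,8,-2)
river: ρ → (-2,8,5)
river: ρ → (5,2,-5)
river: ρ → (-5,8,2)
river: ρ → (2,8,-5)
river: ρ → (-5,2,5)
closes: descent 0, river 6
min |a| on river = 2

2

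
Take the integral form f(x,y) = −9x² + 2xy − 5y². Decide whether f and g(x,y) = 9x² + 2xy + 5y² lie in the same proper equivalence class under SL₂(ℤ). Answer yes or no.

D₁ = -176, D₂ = -176
f is negative-definite; reduce −f:
−f: flip: (9,-2,5)→(5,2,9)
−f: reduced (well bottom): (5,2,9) with a≤c, −a<b≤a
flip sign back: reduced form of f is (-5,-2,-9)
g: flip: (9,2,5)→(5,-2,9)
g: reduced (well bottom): (5,-2,9) with a≤c, −a<b≤a
reduced forms (-5, -2, -9) vs (5, -2, 9) ⇒ inequivalent

no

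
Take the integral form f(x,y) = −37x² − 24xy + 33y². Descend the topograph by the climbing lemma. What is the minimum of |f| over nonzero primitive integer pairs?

descent: ρ → (33,24,-37)  [lands on river]
river: ρ → (-37,50,20)
river: ρ → (20,70,-7)
river: ρ → (-7,70,20)
river: ρ → (20,50,-37)
river: ρ → (-37,24,33)
river: ρ → (33,42,-28)
river: ρ → (-28,70,5)
river: ρ → (5,70,-28)
river: ρ → (-28,42,33)
closes: descent 1, river 10
min |a| on river = 5

5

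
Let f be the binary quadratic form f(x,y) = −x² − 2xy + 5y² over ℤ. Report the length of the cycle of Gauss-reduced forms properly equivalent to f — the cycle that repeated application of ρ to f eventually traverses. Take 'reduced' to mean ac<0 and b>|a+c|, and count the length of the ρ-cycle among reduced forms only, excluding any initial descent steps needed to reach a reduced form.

D = 24, ⌊√D⌋ = 4
descent: ρ → (5,2,-1)
descent: ρ → (-1,4,2)  [lands on river]
river: ρ → (2,4,-1)
ρ-cycle length = 2 (tail of 2 descent steps not counted)

2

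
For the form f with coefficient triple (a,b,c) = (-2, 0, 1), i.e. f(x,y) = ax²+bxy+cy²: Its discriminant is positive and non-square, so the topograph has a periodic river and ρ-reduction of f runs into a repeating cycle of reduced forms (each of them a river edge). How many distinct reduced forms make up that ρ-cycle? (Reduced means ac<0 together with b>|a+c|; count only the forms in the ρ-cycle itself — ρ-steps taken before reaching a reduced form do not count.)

D = 8, ⌊√D⌋ = 2
descent: ρ → (1,2,-1)  [lands on river]
river: ρ → (-1,2,1)
ρ-cycle length = 2 (tail of 1 descent step not counted)

2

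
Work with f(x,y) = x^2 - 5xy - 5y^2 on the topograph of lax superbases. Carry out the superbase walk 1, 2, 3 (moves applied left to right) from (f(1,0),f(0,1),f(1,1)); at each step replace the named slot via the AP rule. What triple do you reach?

start (1,-5,-9) = (f(1,0),f(0,1),f(1,1))
replace slot 1: 2·((-5)+(-9)) − 1 = -29 → (-29,-5,-9)
replace slot 2: 2·((-29)+(-9)) − (-5) = -71 → (-29,-71,-9)
replace slot 3: 2·((-29)+(-71)) − (-9) = -191 → (-29,-71,-191)

-29,-71,-191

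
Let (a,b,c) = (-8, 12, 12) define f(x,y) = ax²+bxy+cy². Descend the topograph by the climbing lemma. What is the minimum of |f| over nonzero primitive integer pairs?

river: ρ → (12,12,-8)
river: ρ → (-8,20,4)
river: ρ → (4,20,-8)
river: ρ → (-8,12,12)
closes: descent 0, river 4
min |a| on river = 4

4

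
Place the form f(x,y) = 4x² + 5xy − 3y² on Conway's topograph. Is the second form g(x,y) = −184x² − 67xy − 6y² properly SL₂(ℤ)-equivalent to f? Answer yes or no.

D₁ = 73, D₂ = 73
river cycle of f (length 18): (-3, 7, 2), (2, 5, -6), (-6, 7, 1), (1, 7, -6), (-6, 5, 2), (2, 7, -3), (-3, 5, 4), (4, 3, -4), (-4, 5, 3), (3, 7, -2), … (8 more)
river cycle of g (length 18): (-6, 7, 1), (1, 7, -6), (-6, 5, 2), (2, 7, -3), (-3, 5, 4), (4, 3, -4), (-4, 5, 3), (3, 7, -2), (-2, 5, 6), (6, 7, -1), … (8 more)
cycles coincide ⇒ equivalent

yes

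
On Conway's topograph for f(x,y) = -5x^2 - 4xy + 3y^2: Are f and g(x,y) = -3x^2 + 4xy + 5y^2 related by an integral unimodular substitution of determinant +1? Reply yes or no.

D₁ = 76, D₂ = 76
river cycle of f (length 6): (3, 4, -5), (-5, 6, 2), (2, 6, -5), (-5, 4, 3), (3, 8, -1), (-1, 8, 3)
river cycle of g (length 6): (5, 6, -2), (-2, 6, 5), (5, 4, -3), (-3, 8, 1), (1, 8, -3), (-3, 4, 5)
cycles differ ⇒ inequivalent

no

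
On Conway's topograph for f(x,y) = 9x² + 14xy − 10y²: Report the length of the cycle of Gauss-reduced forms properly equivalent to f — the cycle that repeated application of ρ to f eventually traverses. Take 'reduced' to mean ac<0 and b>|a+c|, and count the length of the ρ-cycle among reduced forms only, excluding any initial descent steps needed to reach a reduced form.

D = 556, ⌊√D⌋ = 23
river: ρ → (-10,6,13)
river: ρ → (13,20,-3)
river: ρ → (-3,22,6)
river: ρ → (6,14,-15)
river: ρ → (-15,16,5)
river: ρ → (5,14,-18)
river: ρ → (-18,22,1)
river: ρ → (1,22,-18)
river: ρ → (-18,14,5)
river: ρ → (5,16,-15)
river: ρ → (-15,14,6)
river: ρ → (6,22,-3)
river: ρ → (-3,20,13)
river: ρ → (13,6,-10)
river: ρ → (-10,14,9)
river: ρ → (9,22,-2)
river: ρ → (-2,22,9)
river: ρ → (9,14,-10)
ρ-cycle length = 18 (tail of 0 descent steps not counted)

18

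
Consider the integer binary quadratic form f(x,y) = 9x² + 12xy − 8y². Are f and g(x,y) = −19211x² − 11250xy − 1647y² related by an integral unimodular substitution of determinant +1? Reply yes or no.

D₁ = 432, D₂ = 432
river cycle of f (length 8): (-8, 20, 1), (1, 20, -8), (-8, 12, 9), (9, 6, -11), (-11, 16, 4), (4, 16, -11), (-11, 6, 9), (9, 12, -8)
river cycle of g (length 8): (-8, 20, 1), (1, 20, -8), (-8, 12, 9), (9, 6, -11), (-11, 16, 4), (4, 16, -11), (-11, 6, 9), (9, 12, -8)
cycles coincide ⇒ equivalent

yes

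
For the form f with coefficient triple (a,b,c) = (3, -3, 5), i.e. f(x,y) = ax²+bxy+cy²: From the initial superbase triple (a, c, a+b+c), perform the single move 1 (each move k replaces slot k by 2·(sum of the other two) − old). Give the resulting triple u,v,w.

start (3,5,5) = (f(1,0),f(0,1),f(1,1))
replace slot 1: 2·(5+5) − 3 = 17 → (17,5,5)

17,5,5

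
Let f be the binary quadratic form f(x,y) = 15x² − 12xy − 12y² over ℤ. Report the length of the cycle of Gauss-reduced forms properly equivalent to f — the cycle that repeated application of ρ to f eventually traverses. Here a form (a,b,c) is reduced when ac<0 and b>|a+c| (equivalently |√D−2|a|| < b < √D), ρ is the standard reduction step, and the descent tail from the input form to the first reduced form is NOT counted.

D = 864, ⌊√D⌋ = 29
descent: ρ → (-12,12,15)  [lands on river]
river: ρ → (15,18,-9)
river: ρ → (-9,18,15)
river: ρ → (15,12,-12)
ρ-cycle length = 4 (tail of 1 descent step not counted)

4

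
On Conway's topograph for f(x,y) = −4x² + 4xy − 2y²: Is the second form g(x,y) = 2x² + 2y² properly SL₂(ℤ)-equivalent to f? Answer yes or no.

D₁ = -16, D₂ = -16
f is negative-definite; reduce −f:
−f: translate: b→4 (≡-4 mod 8), so (4,-4,2)→(4,4,2)
−f: flip: (4,4,2)→(2,-4,4)
−f: translate: b→0 (≡-4 mod 4), so (2,-4,4)→(2,0,2)
−f: reduced (well bottom): (2,0,2) with a≤c, −a<b≤a
flip sign back: reduced form of f is (-2,0,-2)
g: reduced (well bottom): (2,0,2) with a≤c, −a<b≤a
reduced forms (-2, 0, -2) vs (2, 0, 2) ⇒ inequivalent

no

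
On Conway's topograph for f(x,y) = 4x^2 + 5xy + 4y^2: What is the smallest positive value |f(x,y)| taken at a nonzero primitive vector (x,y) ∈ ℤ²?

translate: b→-3 (≡5 mod 8), so (4,5,4)→(4,-3,3)
flip: (4,-3,3)→(3,3,4)
reduced (well bottom): (3,3,4) with a≤c, −a<b≤a
well minimum = a = 3

3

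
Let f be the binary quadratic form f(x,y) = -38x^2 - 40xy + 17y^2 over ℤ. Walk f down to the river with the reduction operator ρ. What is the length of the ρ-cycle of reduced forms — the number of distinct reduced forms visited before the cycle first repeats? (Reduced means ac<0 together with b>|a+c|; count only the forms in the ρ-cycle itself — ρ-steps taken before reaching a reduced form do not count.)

D = 4184, ⌊√D⌋ = 64
descent: ρ → (17,40,-38)  [lands on river]
river: ρ → (-38,36,19)
river: ρ → (19,40,-34)
river: ρ → (-34,28,25)
river: ρ → (25,22,-37)
river: ρ → (-37,52,10)
river: ρ → (10,48,-47)
river: ρ → (-47,46,11)
river: ρ → (11,64,-2)
river: ρ → (-2,64,11)
river: ρ → (11,46,-47)
river: ρ → (-47,48,10)
river: ρ → (10,52,-37)
river: ρ → (-37,22,25)
river: ρ → (25,28,-34)
river: ρ → (-34,40,19)
river: ρ → (19,36,-38)
river: ρ → (-38,40,17)
river: ρ → (17,62,-5)
river: ρ → (-5,58,41)
river: ρ → (41,24,-22)
river: ρ → (-22,64,1)
river: ρ → (1,64,-22)
river: ρ → (-22,24,41)
river: ρ → (41,58,-5)
river: ρ → (-5,62,17)
ρ-cycle length = 26 (tail of 1 descent step not counted)

26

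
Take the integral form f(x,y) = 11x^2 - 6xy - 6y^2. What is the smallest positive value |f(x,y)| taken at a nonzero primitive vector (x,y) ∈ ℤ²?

descent: ρ → (-6,6,11)  [lands on river]
river: ρ → (11,16,-1)
river: ρ → (-1,16,11)
river: ρ → (11,6,-6)
closes: descent 1, river 4
min |a| on river = 1

1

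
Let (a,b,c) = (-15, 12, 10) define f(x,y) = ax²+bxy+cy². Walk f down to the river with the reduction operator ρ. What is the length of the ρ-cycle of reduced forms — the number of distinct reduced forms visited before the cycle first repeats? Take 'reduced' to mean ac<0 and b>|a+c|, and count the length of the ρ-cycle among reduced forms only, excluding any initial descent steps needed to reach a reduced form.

D = 744, ⌊√D⌋ = 27
river: ρ → (10,8,-17)
river: ρ → (-17,26,1)
river: ρ → (1,26,-17)
river: ρ → (-17,8,10)
river: ρ → (10,12,-15)
river: ρ → (-15,18,7)
river: ρ → (7,24,-6)
river: ρ → (-6,24,7)
river: ρ → (7,18,-15)
river: ρ → (-15,12,10)
ρ-cycle length = 10 (tail of 0 descent steps not counted)

10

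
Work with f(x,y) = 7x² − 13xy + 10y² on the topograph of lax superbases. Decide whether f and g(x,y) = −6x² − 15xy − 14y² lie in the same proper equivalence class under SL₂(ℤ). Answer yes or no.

D₁ = -111, D₂ = -111
f: translate: b→1 (≡-13 mod 14), so (7,-13,10)→(7,1,4)
f: flip: (7,1,4)→(4,-1,7)
f: reduced (well bottom): (4,-1,7) with a≤c, −a<b≤a
g is negative-definite; reduce −g:
−g: translate: b→3 (≡15 mod 12), so (6,15,14)→(6,3,5)
−g: flip: (6,3,5)→(5,-3,6)
−g: reduced (well bottom): (5,-3,6) with a≤c, −a<b≤a
flip sign back: reduced form of g is (-5,3,-6)
reduced forms (4, -1, 7) vs (-5, 3, -6) ⇒ inequivalent

no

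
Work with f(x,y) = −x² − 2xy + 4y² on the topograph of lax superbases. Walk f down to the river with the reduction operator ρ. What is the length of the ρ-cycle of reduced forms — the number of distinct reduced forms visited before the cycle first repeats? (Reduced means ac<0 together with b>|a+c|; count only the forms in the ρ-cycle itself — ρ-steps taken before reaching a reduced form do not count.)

D = 20, ⌊√D⌋ = 4
descent: ρ → (4,2,-1)
descent: ρ → (-1,4,1)  [lands on river]
river: ρ → (1,4,-1)
ρ-cycle length = 2 (tail of 2 descent steps not counted)

2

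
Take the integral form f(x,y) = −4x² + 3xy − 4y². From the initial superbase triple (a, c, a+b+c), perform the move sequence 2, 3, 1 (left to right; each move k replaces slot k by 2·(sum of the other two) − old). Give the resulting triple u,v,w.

start (-4,-4,-5) = (f(1,0),f(0,1),f(1,1))
replace slot 2: 2·((-4)+(-5)) − (-4) = -14 → (-4,-14,-5)
replace slot 3: 2·((-4)+(-14)) − (-5) = -31 → (-4,-14,-31)
replace slot 1: 2·((-14)+(-31)) − (-4) = -86 → (-86,-14,-31)

-86,-14,-31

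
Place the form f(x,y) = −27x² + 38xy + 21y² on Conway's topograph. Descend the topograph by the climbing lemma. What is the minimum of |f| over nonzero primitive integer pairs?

river: ρ → (21,46,-19)
river: ρ → (-19,30,37)
river: ρ → (37,44,-12)
river: ρ → (-12,52,21)
river: ρ → (21,32,-32)
river: ρ → (-32,32,21)
river: ρ → (21,52,-12)
river: ρ → (-12,44,37)
river: ρ → (37,30,-19)
river: ρ → (-19,46,21)
river: ρ → (21,38,-27)
river: ρ → (-27,16,32)
river: ρ → (32,48,-11)
river: ρ → (-11,40,48)
river: ρ → (48,56,-3)
river: ρ → (-3,58,29)
river: ρ → (29,58,-3)
river: ρ → (-3,56,48)
river: ρ → (48,40,-11)
river: ρ → (-11,48,32)
river: ρ → (32,16,-27)
river: ρ → (-27,38,21)
closes: descent 0, river 22
min |a| on river = 3

3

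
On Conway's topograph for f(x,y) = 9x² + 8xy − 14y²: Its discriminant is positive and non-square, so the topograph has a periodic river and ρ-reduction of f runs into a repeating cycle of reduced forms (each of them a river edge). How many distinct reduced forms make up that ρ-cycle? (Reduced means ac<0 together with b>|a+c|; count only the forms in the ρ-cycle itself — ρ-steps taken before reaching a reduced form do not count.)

D = 568, ⌊√D⌋ = 23
river: ρ → (-14,20,3)
river: ρ → (3,22,-7)
river: ρ → (-7,20,6)
river: ρ → (6,16,-13)
river: ρ → (-13,10,9)
river: ρ → (9,8,-14)
ρ-cycle length = 6 (tail of 0 descent steps not counted)

6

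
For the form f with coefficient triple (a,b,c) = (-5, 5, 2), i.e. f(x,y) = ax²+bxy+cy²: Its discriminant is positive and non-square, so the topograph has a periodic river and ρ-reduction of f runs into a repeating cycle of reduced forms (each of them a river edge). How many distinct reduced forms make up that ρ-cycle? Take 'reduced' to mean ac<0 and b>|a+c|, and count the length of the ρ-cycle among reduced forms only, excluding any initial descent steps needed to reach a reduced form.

D = 65, ⌊√D⌋ = 8
river: ρ → (2,7,-2)
river: ρ → (-2,5,5)
river: ρ → (5,5,-2)
river: ρ → (-2,7,2)
river: ρ → (2,5,-5)
river: ρ → (-5,5,2)
ρ-cycle length = 6 (tail of 0 descent steps not counted)

6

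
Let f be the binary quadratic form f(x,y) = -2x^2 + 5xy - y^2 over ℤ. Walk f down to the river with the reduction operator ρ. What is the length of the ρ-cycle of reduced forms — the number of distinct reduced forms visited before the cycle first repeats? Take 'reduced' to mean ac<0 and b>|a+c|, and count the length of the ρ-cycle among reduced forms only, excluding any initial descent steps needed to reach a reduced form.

D = 17, ⌊√D⌋ = 4
descent: ρ → (-1,3,2)  [lands on river]
river: ρ → (2,1,-2)
river: ρ → (-2,3,1)
river: ρ → (1,3,-2)
river: ρ → (-2,1,2)
river: ρ → (2,3,-1)
ρ-cycle length = 6 (tail of 1 descent step not counted)

6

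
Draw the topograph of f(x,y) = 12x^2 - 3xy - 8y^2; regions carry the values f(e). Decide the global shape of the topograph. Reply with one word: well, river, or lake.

D = b²−4ac = (-3)² − 4·12·(-8) = 393
D > 0 non-square ⇒ indefinite ⇒ periodic river

river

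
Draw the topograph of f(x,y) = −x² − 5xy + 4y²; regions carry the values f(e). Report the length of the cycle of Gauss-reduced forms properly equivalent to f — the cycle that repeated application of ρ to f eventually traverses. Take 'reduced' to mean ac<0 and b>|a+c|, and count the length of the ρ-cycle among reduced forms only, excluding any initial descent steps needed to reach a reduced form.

D = 41, ⌊√D⌋ = 6
descent: ρ → (4,5,-1)  [lands on river]
river: ρ → (-1,5,4)
river: ρ → (4,3,-2)
river: ρ → (-2,5,2)
river: ρ → (2,3,-4)
river: ρ → (-4,5,1)
river: ρ → (1,5,-4)
river: ρ → (-4,3,2)
river: ρ → (2,5,-2)
river: ρ → (-2,3,4)
ρ-cycle length = 10 (tail of 1 descent step not counted)

10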